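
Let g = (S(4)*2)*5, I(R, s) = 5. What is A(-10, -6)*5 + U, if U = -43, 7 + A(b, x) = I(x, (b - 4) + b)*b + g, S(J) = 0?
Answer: -328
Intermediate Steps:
g = 0 (g = (0*2)*5 = 0*5 = 0)
A(b, x) = -7 + 5*b (A(b, x) = -7 + (5*b + 0) = -7 + 5*b)
A(-10, -6)*5 + U = (-7 + 5*(-10))*5 - 43 = (-7 - 50)*5 - 43 = -57*5 - 43 = -285 - 43 = -328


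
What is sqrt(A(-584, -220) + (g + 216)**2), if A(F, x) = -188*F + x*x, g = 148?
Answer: 8*sqrt(4542) ≈ 539.16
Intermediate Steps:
A(F, x) = x**2 - 188*F (A(F, x) = -188*F + x**2 = x**2 - 188*F)
sqrt(A(-584, -220) + (g + 216)**2) = sqrt(((-220)**2 - 188*(-584)) + (148 + 216)**2) = sqrt((48400 + 109792) + 364**2) = sqrt(158192 + 132496) = sqrt(290688) = 8*sqrt(4542)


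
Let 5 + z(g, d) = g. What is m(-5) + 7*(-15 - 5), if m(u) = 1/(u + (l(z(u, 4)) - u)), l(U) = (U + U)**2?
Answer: -55999/400 ≈ -140.00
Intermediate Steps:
z(g, d) = -5 + g
l(U) = 4*U**2 (l(U) = (2*U)**2 = 4*U**2)
m(u) = 1/(4*(-5 + u)**2) (m(u) = 1/(u + (4*(-5 + u)**2 - u)) = 1/(u + (-u + 4*(-5 + u)**2)) = 1/(4*(-5 + u)**2))
m(-5) + 7*(-15 - 5) = 1/(4*(-5 - 5)**2) + 7*(-15 - 5) = (1/4)/(-10)**2 + 7*(-20) = (1/4)*(1/100) - 140 = 1/400 - 140 = -55999/400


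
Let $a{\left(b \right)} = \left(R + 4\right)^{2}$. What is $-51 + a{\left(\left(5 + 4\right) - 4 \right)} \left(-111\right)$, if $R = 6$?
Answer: $-11151$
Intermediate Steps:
$a{\left(b \right)} = 100$ ($a{\left(b \right)} = \left(6 + 4\right)^{2} = 10^{2} = 100$)
$-51 + a{\left(\left(5 + 4\right) - 4 \right)} \left(-111\right) = -51 + 100 \left(-111\right) = -51 - 11100 = -11151$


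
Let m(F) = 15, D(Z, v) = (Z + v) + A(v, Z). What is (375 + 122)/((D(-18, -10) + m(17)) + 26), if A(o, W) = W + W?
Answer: -497/23 ≈ -21.609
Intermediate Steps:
A(o, W) = 2*W
D(Z, v) = v + 3*Z (D(Z, v) = (Z + v) + 2*Z = v + 3*Z)
(375 + 122)/((D(-18, -10) + m(17)) + 26) = (375 + 122)/(((-10 + 3*(-18)) + 15) + 26) = 497/(((-10 - 54) + 15) + 26) = 497/((-64 + 15) + 26) = 497/(-49 + 26) = 497/(-23) = 497*(-1/23) = -497/23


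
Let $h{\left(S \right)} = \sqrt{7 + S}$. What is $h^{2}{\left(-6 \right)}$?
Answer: $1$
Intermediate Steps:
$h^{2}{\left(-6 \right)} = \left(\sqrt{7 - 6}\right)^{2} = \left(\sqrt{1}\right)^{2} = 1^{2} = 1$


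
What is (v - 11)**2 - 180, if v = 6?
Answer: -155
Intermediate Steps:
(v - 11)**2 - 180 = (6 - 11)**2 - 180 = (-5)**2 - 180 = 25 - 180 = -155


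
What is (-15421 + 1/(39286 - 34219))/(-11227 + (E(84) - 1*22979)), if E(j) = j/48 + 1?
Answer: 312552824/693231471 ≈ 0.45086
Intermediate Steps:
E(j) = 1 + j/48 (E(j) = j*(1/48) + 1 = j/48 + 1 = 1 + j/48)
(-15421 + 1/(39286 - 34219))/(-11227 + (E(84) - 1*22979)) = (-15421 + 1/(39286 - 34219))/(-11227 + ((1 + (1/48)*84) - 1*22979)) = (-15421 + 1/5067)/(-11227 + ((1 + 7/4) - 22979)) = (-15421 + 1/5067)/(-11227 + (11/4 - 22979)) = -78138206/(5067*(-11227 - 91905/4)) = -78138206/(5067*(-136813/4)) = -78138206/5067*(-4/136813) = 312552824/693231471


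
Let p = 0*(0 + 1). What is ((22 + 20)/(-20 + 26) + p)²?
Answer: 49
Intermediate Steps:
p = 0 (p = 0*1 = 0)
((22 + 20)/(-20 + 26) + p)² = ((22 + 20)/(-20 + 26) + 0)² = (42/6 + 0)² = (42*(⅙) + 0)² = (7 + 0)² = 7² = 49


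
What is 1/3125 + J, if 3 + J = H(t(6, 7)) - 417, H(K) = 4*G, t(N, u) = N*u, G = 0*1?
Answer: -1312499/3125 ≈ -420.00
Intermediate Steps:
G = 0
H(K) = 0 (H(K) = 4*0 = 0)
J = -420 (J = -3 + (0 - 417) = -3 - 417 = -420)
1/3125 + J = 1/3125 - 420 = -1312499/3125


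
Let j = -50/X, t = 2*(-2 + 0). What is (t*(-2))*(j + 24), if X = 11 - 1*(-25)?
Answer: 1628/9 ≈ 180.89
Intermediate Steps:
X = 36 (X = 11 + 25 = 36)
t = -4 (t = 2*(-2) = -4)
j = -25/18 (j = -50/36 = -50*1/36 = -25/18 ≈ -1.3889)
(t*(-2))*(j + 24) = (-4*(-2))*(-25/18 + 24) = 8*(407/18) = 1628/9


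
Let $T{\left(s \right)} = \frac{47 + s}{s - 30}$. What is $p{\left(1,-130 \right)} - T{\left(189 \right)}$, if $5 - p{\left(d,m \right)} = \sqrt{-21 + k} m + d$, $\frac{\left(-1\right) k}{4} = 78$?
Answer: $\frac{400}{159} + 390 i \sqrt{37} \approx 2.5157 + 2372.3 i$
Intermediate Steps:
$k = -312$ ($k = \left(-4\right) 78 = -312$)
$p{\left(d,m \right)} = 5 - d - 3 i m \sqrt{37}$ ($p{\left(d,m \right)} = 5 - \left(\sqrt{-21 - 312} m + d\right) = 5 - \left(\sqrt{-333} m + d\right) = 5 - \left(3 i \sqrt{37} m + d\right) = 5 - \left(3 i m \sqrt{37} + d\right) = 5 - \left(d + 3 i m \sqrt{37}\right) = 5 - d - 3 i m \sqrt{37}$)
$T{\left(s \right)} = \frac{47 + s}{-30 + s}$
$p{\left(1,-130 \right)} - T{\left(189 \right)} = \left(5 - 1 - 3 i \left(-130\right) \sqrt{37}\right) - \frac{47 + 189}{-30 + 189} = \left(5 - 1 + 390 i \sqrt{37}\right) - \frac{1}{159} \cdot 236 = \left(4 + 390 i \sqrt{37}\right) - \frac{1}{159} \cdot 236 = \left(4 + 390 i \sqrt{37}\right) - \frac{236}{159} = \frac{400}{159} + 390 i \sqrt{37}$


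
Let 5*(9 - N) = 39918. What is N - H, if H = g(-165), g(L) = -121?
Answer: -39268/5 ≈ -7853.6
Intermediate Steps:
N = -39873/5 (N = 9 - ⅕*39918 = 9 - 39918/5 = -39873/5 ≈ -7974.6)
H = -121
N - H = -39873/5 - 1*(-121) = -39873/5 + 121 = -39268/5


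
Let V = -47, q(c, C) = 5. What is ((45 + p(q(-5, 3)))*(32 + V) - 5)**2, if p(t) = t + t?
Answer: 688900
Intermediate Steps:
p(t) = 2*t
((45 + p(q(-5, 3)))*(32 + V) - 5)**2 = ((45 + 2*5)*(32 - 47) - 5)**2 = ((45 + 10)*(-15) - 5)**2 = (55*(-15) - 5)**2 = (-825 - 5)**2 = (-830)**2 = 688900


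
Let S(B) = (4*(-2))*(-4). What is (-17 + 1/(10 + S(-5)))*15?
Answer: -3565/14 ≈ -254.64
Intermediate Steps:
S(B) = 32 (S(B) = -8*(-4) = 32)
(-17 + 1/(10 + S(-5)))*15 = (-17 + 1/(10 + 32))*15 = (-17 + 1/42)*15 = -713/42*15 = -3565/14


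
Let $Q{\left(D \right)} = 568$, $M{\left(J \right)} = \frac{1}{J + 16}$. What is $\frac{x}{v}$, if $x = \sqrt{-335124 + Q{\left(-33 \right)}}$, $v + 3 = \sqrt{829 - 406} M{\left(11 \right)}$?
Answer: $- \frac{243 i \sqrt{83639}}{341} - \frac{9 i \sqrt{3931033}}{341} \approx - 258.42 i$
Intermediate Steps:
$M{\left(J \right)} = \frac{1}{16 + J}$
$v = -3 + \frac{\sqrt{47}}{9}$ ($v = -3 + \frac{\sqrt{829 - 406}}{16 + 11} = -3 + \frac{\sqrt{423}}{27} = -3 + 3 \sqrt{47} \cdot \frac{1}{27} = -3 + \frac{\sqrt{47}}{9} \approx -2.2383$)
$x = 2 i \sqrt{83639}$ ($x = \sqrt{-335124 + 568} = \sqrt{-334556} = 2 i \sqrt{83639} \approx 578.41 i$)
$\frac{x}{v} = \frac{2 i \sqrt{83639}}{-3 + \frac{\sqrt{47}}{9}}$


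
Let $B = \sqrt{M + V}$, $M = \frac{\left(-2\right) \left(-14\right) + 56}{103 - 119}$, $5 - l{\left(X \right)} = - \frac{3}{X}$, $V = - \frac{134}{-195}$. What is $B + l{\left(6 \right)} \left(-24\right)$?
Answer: $-132 + \frac{i \sqrt{694005}}{390} \approx -132.0 + 2.1361 i$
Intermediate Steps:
$V = \frac{134}{195}$ ($V = \left(-134\right) \left(- \frac{1}{195}\right) = \frac{134}{195} \approx 0.68718$)
$l{\left(X \right)} = 5 + \frac{3}{X}$ ($l{\left(X \right)} = 5 - - \frac{3}{X} = 5 + \frac{3}{X}$)
$M = - \frac{21}{4}$ ($M = \frac{28 + 56}{-16} = 84 \left(- \frac{1}{16}\right) = - \frac{21}{4} \approx -5.25$)
$B = \frac{i \sqrt{694005}}{390}$ ($B = \sqrt{- \frac{21}{4} + \frac{134}{195}} = \sqrt{- \frac{3559}{780}} = \frac{i \sqrt{694005}}{390} \approx 2.1361 i$)
$B + l{\left(6 \right)} \left(-24\right) = \frac{i \sqrt{694005}}{390} + \left(5 + \frac{3}{6}\right) \left(-24\right) = \frac{i \sqrt{694005}}{390} + \left(5 + 3 \cdot \frac{1}{6}\right) \left(-24\right) = \frac{i \sqrt{694005}}{390} + \left(5 + \frac{1}{2}\right) \left(-24\right) = \frac{i \sqrt{694005}}{390} + \frac{11}{2} \left(-24\right) = \frac{i \sqrt{694005}}{390} - 132 = -132 + \frac{i \sqrt{694005}}{390}$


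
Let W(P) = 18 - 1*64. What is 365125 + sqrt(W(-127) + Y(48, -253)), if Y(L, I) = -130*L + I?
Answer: 365125 + I*sqrt(6539) ≈ 3.6513e+5 + 80.864*I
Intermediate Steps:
W(P) = -46 (W(P) = 18 - 64 = -46)
Y(L, I) = I - 130*L
365125 + sqrt(W(-127) + Y(48, -253)) = 365125 + sqrt(-46 + (-253 - 130*48)) = 365125 + sqrt(-46 + (-253 - 6240)) = 365125 + sqrt(-46 - 6493) = 365125 + sqrt(-6539) = 365125 + I*sqrt(6539)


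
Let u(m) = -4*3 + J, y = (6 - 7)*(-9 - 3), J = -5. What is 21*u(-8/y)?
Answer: -357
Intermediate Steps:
y = 12 (y = -1*(-12) = 12)
u(m) = -17 (u(m) = -4*3 - 5 = -12 - 5 = -17)
21*u(-8/y) = 21*(-17) = -357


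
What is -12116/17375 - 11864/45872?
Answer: -95240269/99628250 ≈ -0.95596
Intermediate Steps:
-12116/17375 - 11864/45872 = -12116*1/17375 - 11864*1/45872 = -12116/17375 - 1483/5734 = -95240269/99628250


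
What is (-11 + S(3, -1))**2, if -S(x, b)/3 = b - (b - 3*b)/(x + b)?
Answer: 25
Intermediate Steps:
S(x, b) = -3*b - 6*b/(b + x) (S(x, b) = -3*(b - (b - 3*b)/(x + b)) = -3*(b - (-2*b)/(b + x)) = -3*(b - (-2)*b/(b + x)) = -3*(b + 2*b/(b + x)) = -3*b - 6*b/(b + x))
(-11 + S(3, -1))**2 = (-11 - 3*(-1)*(2 - 1 + 3)/(-1 + 3))**2 = (-11 - 3*(-1)*4/2)**2 = (-11 - 3*(-1)*1/2*4)**2 = (-11 + 6)**2 = (-5)**2 = 25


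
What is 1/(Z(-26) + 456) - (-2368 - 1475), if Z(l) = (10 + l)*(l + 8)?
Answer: 2859193/744 ≈ 3843.0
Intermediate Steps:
Z(l) = (8 + l)*(10 + l) (Z(l) = (10 + l)*(8 + l) = (8 + l)*(10 + l))
1/(Z(-26) + 456) - (-2368 - 1475) = 1/((80 + (-26)**2 + 18*(-26)) + 456) - (-2368 - 1475) = 1/((80 + 676 - 468) + 456) - 1*(-3843) = 1/(288 + 456) + 3843 = 1/744 + 3843 = 2859193/744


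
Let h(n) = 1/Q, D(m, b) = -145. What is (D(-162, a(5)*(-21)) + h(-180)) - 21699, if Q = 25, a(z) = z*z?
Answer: -546099/25 ≈ -21844.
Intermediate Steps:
a(z) = z²
h(n) = 1/25
(D(-162, a(5)*(-21)) + h(-180)) - 21699 = (-145 + 1/25) - 21699 = -3624/25 - 21699 = -546099/25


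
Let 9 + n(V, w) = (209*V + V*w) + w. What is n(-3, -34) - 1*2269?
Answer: -2837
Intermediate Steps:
n(V, w) = -9 + w + 209*V + V*w (n(V, w) = -9 + ((209*V + V*w) + w) = -9 + (w + 209*V + V*w) = -9 + w + 209*V + V*w)
n(-3, -34) - 1*2269 = (-9 - 34 + 209*(-3) - 3*(-34)) - 1*2269 = (-9 - 34 - 627 + 102) - 2269 = -568 - 2269 = -2837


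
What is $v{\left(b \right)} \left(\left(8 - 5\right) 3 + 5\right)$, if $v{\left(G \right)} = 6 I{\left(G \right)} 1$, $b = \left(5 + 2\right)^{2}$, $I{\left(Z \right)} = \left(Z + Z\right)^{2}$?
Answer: $806736$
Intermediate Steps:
$I{\left(Z \right)} = 4 Z^{2}$ ($I{\left(Z \right)} = \left(2 Z\right)^{2} = 4 Z^{2}$)
$b = 49$ ($b = 7^{2} = 49$)
$v{\left(G \right)} = 24 G^{2}$ ($v{\left(G \right)} = 6 \cdot 4 G^{2} \cdot 1 = 24 G^{2} \cdot 1 = 24 G^{2}$)
$v{\left(b \right)} \left(\left(8 - 5\right) 3 + 5\right) = 24 \cdot 49^{2} \left(\left(8 - 5\right) 3 + 5\right) = 24 \cdot 2401 \left(\left(8 - 5\right) 3 + 5\right) = 57624 \left(3 \cdot 3 + 5\right) = 57624 \left(9 + 5\right) = 57624 \cdot 14 = 806736$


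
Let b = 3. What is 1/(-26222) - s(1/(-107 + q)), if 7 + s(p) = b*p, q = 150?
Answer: 7814113/1127546 ≈ 6.9302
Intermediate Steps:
s(p) = -7 + 3*p
1/(-26222) - s(1/(-107 + q)) = 1/(-26222) - (-7 + 3/(-107 + 150)) = -1/26222 - (-7 + 3/43) = -1/26222 - 1*(-298/43) = -1/26222 + 298/43 = 7814113/1127546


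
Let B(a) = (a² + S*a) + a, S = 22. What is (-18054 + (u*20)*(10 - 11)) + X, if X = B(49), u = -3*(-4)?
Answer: -14766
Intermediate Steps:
B(a) = a² + 23*a (B(a) = (a² + 22*a) + a = a² + 23*a)
u = 12
X = 3528 (X = 49*(23 + 49) = 49*72 = 3528)
(-18054 + (u*20)*(10 - 11)) + X = (-18054 + (12*20)*(10 - 11)) + 3528 = (-18054 + 240*(-1)) + 3528 = (-18054 - 240) + 3528 = -18294 + 3528 = -14766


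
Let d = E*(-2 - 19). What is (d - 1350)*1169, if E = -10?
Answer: -1332660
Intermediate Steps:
d = 210 (d = -10*(-2 - 19) = -10*(-21) = 210)
(d - 1350)*1169 = (210 - 1350)*1169 = -1140*1169 = -1332660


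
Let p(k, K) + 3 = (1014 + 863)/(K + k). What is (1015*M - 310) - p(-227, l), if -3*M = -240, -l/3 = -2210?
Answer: 517956002/6403 ≈ 80893.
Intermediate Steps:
l = 6630 (l = -3*(-2210) = 6630)
M = 80 (M = -⅓*(-240) = 80)
p(k, K) = -3 + 1877/(K + k) (p(k, K) = -3 + (1014 + 863)/(K + k) = -3 + 1877/(K + k))
(1015*M - 310) - p(-227, l) = (1015*80 - 310) - (1877 - 3*6630 - 3*(-227))/(6630 - 227) = (81200 - 310) - (1877 - 19890 + 681)/6403 = 80890 - (-17332)/6403 = 80890 - 1*(-17332/6403) = 80890 + 17332/6403 = 517956002/6403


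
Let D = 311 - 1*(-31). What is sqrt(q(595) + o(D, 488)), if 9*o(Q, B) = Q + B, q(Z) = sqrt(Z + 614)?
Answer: sqrt(830 + 9*sqrt(1209))/3 ≈ 11.269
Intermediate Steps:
D = 342 (D = 311 + 31 = 342)
q(Z) = sqrt(614 + Z)
o(Q, B) = B/9 + Q/9 (o(Q, B) = (Q + B)/9 = (B + Q)/9 = B/9 + Q/9)
sqrt(q(595) + o(D, 488)) = sqrt(sqrt(614 + 595) + ((1/9)*488 + (1/9)*342)) = sqrt(sqrt(1209) + (488/9 + 38)) = sqrt(sqrt(1209) + 830/9) = sqrt(830/9 + sqrt(1209))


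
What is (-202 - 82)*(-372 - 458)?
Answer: 235720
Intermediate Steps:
(-202 - 82)*(-372 - 458) = -284*(-830) = 235720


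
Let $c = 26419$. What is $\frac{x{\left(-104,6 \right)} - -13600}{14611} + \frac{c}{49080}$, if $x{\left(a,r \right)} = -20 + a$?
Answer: $\frac{1047410089}{717107880} \approx 1.4606$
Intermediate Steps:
$\frac{x{\left(-104,6 \right)} - -13600}{14611} + \frac{c}{49080} = \frac{\left(-20 - 104\right) - -13600}{14611} + \frac{26419}{49080} = \left(-124 + 13600\right) \frac{1}{14611} + 26419 \cdot \frac{1}{49080} = 13476 \cdot \frac{1}{14611} + \frac{26419}{49080} = \frac{13476}{14611} + \frac{26419}{49080} = \frac{1047410089}{717107880}$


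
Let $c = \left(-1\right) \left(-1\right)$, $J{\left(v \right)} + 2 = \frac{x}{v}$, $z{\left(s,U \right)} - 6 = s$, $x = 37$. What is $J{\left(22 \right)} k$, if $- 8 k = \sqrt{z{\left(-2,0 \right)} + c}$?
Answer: $\frac{7 \sqrt{5}}{176} \approx 0.088935$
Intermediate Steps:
$z{\left(s,U \right)} = 6 + s$
$J{\left(v \right)} = -2 + \frac{37}{v}$
$c = 1$
$k = - \frac{\sqrt{5}}{8}$ ($k = - \frac{\sqrt{\left(6 - 2\right) + 1}}{8} = - \frac{\sqrt{4 + 1}}{8} = - \frac{\sqrt{5}}{8} \approx -0.27951$)
$J{\left(22 \right)} k = \left(-2 + \frac{37}{22}\right) \left(- \frac{\sqrt{5}}{8}\right) = - \frac{7 \left(- \frac{\sqrt{5}}{8}\right)}{22} = \frac{7 \sqrt{5}}{176}$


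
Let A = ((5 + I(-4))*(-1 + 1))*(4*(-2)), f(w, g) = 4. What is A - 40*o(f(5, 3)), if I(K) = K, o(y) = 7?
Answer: -280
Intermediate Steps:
A = 0 (A = ((5 - 4)*(-1 + 1))*(4*(-2)) = (1*0)*(-8) = 0*(-8) = 0)
A - 40*o(f(5, 3)) = 0 - 40*7 = 0 - 280 = -280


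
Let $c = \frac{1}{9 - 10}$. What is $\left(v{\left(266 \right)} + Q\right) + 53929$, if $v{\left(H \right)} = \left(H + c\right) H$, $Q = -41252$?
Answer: $83167$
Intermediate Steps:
$c = -1$ ($c = \frac{1}{-1} = -1$)
$v{\left(H \right)} = H \left(-1 + H\right)$ ($v{\left(H \right)} = \left(H - 1\right) H = \left(-1 + H\right) H = H \left(-1 + H\right)$)
$\left(v{\left(266 \right)} + Q\right) + 53929 = \left(266 \left(-1 + 266\right) - 41252\right) + 53929 = \left(266 \cdot 265 - 41252\right) + 53929 = \left(70490 - 41252\right) + 53929 = 29238 + 53929 = 83167$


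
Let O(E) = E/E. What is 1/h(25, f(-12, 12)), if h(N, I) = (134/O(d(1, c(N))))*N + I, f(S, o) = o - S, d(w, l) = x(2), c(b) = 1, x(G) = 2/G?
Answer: 1/3374 ≈ 0.00029638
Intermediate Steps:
d(w, l) = 1 (d(w, l) = 2/2 = 2*(½) = 1)
O(E) = 1
h(N, I) = I + 134*N (h(N, I) = (134/1)*N + I = (134*1)*N + I = 134*N + I = I + 134*N)
1/h(25, f(-12, 12)) = 1/((12 - 1*(-12)) + 134*25) = 1/((12 + 12) + 3350) = 1/(24 + 3350) = 1/3374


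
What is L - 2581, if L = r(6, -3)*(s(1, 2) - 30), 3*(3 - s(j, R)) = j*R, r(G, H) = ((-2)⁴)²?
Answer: -28991/3 ≈ -9663.7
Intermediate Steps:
r(G, H) = 256 (r(G, H) = 16² = 256)
s(j, R) = 3 - R*j/3 (s(j, R) = 3 - j*R/3 = 3 - R*j/3)
L = -21248/3 (L = 256*((3 - ⅓*2*1) - 30) = 256*((3 - ⅔) - 30) = 256*(7/3 - 30) = 256*(-83/3) = -21248/3 ≈ -7082.7)
L - 2581 = -21248/3 - 2581 = -28991/3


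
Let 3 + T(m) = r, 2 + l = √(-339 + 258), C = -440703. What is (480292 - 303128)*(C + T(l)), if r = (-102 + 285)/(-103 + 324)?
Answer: -1327310548404/17 ≈ -7.8077e+10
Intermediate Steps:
r = 183/221 ≈ 0.82805
l = -2 + 9*I (l = -2 + √(-339 + 258) = -2 + √(-81) = -2 + 9*I ≈ -2.0 + 9.0*I)
T(m) = -480/221 (T(m) = -3 + 183/221 = -480/221)
(480292 - 303128)*(C + T(l)) = (480292 - 303128)*(-440703 - 480/221) = 177164*(-97395843/221) = -1327310548404/17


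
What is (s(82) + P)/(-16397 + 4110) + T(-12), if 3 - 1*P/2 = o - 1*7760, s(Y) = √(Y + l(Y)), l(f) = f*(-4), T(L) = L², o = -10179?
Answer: 1733444/12287 - I*√246/12287 ≈ 141.08 - 0.0012765*I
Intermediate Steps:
l(f) = -4*f
s(Y) = √3*√(-Y) (s(Y) = √(Y - 4*Y) = √(-3*Y) = √3*√(-Y))
P = 35884 (P = 6 - 2*(-10179 - 1*7760) = 6 - 2*(-10179 - 7760) = 6 - 2*(-17939) = 6 + 35878 = 35884)
(s(82) + P)/(-16397 + 4110) + T(-12) = (√3*√(-1*82) + 35884)/(-16397 + 4110) + (-12)² = (√3*√(-82) + 35884)/(-12287) + 144 = (√3*(I*√82) + 35884)*(-1/12287) + 144 = (I*√246 + 35884)*(-1/12287) + 144 = (35884 + I*√246)*(-1/12287) + 144 = (-35884/12287 - I*√246/12287) + 144 = 1733444/12287 - I*√246/12287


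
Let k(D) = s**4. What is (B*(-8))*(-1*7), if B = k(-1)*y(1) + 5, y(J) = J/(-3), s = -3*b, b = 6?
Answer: -1959272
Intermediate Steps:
s = -18 (s = -3*6 = -18)
y(J) = -J/3 (y(J) = J*(-1/3) = -J/3)
k(D) = 104976 (k(D) = (-18)**4 = 104976)
B = -34987 (B = 104976*(-1/3*1) + 5 = 104976*(-1/3) + 5 = -34992 + 5 = -34987)
(B*(-8))*(-1*7) = (-34987*(-8))*(-1*7) = 279896*(-7) = -1959272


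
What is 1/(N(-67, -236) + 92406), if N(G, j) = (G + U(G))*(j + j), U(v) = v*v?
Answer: -1/1994778 ≈ -5.0131e-7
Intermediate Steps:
U(v) = v²
N(G, j) = 2*j*(G + G²) (N(G, j) = (G + G²)*(j + j) = (G + G²)*(2*j) = 2*j*(G + G²))
1/(N(-67, -236) + 92406) = 1/(2*(-67)*(-236)*(1 - 67) + 92406) = 1/(2*(-67)*(-236)*(-66) + 92406) = 1/(-2087184 + 92406) = 1/(-1994778) = -1/1994778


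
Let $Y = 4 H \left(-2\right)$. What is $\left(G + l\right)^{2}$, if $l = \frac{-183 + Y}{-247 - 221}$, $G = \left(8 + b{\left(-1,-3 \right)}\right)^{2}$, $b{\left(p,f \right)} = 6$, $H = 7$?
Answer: $\frac{8457929089}{219024} \approx 38616.0$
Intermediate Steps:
$G = 196$ ($G = \left(8 + 6\right)^{2} = 14^{2} = 196$)
$Y = -56$ ($Y = 4 \cdot 7 \left(-2\right) = 28 \left(-2\right) = -56$)
$l = \frac{239}{468}$ ($l = \frac{-183 - 56}{-247 - 221} = - \frac{239}{-468} = \left(-239\right) \left(- \frac{1}{468}\right) = \frac{239}{468} \approx 0.51068$)
$\left(G + l\right)^{2} = \left(196 + \frac{239}{468}\right)^{2} = \left(\frac{91967}{468}\right)^{2} = \frac{8457929089}{219024}$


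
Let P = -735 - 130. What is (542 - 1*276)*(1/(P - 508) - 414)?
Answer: -151200518/1373 ≈ -1.1012e+5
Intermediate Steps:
P = -865
(542 - 1*276)*(1/(P - 508) - 414) = (542 - 1*276)*(1/(-865 - 508) - 414) = (542 - 276)*(1/(-1373) - 414) = 266*(-1/1373 - 414) = 266*(-568423/1373) = -151200518/1373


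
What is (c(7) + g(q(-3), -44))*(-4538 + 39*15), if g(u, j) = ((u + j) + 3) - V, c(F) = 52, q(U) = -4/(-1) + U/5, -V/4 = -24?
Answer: 1612824/5 ≈ 3.2257e+5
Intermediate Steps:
V = 96 (V = -4*(-24) = 96)
q(U) = 4 + U/5 (q(U) = -4*(-1) + U*(1/5) = 4 + U/5)
g(u, j) = -93 + j + u (g(u, j) = ((u + j) + 3) - 1*96 = ((j + u) + 3) - 96 = (3 + j + u) - 96 = -93 + j + u)
(c(7) + g(q(-3), -44))*(-4538 + 39*15) = (52 + (-93 - 44 + (4 + (1/5)*(-3))))*(-4538 + 39*15) = (52 + (-93 - 44 + (4 - 3/5)))*(-4538 + 585) = (52 + (-93 - 44 + 17/5))*(-3953) = (52 - 668/5)*(-3953) = -408/5*(-3953) = 1612824/5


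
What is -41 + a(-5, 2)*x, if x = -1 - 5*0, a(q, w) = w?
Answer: -43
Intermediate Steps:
x = -1 (x = -1 + 0 = -1)
-41 + a(-5, 2)*x = -41 + 2*(-1) = -41 - 2 = -43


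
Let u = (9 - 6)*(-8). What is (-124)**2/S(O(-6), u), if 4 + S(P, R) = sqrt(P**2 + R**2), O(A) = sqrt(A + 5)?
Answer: 61504/559 + 76880*sqrt(23)/559 ≈ 769.60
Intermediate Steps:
O(A) = sqrt(5 + A)
u = -24 (u = 3*(-8) = -24)
S(P, R) = -4 + sqrt(P**2 + R**2)
(-124)**2/S(O(-6), u) = (-124)**2/(-4 + sqrt((sqrt(5 - 6))**2 + (-24)**2)) = 15376/(-4 + sqrt((sqrt(-1))**2 + 576)) = 15376/(-4 + sqrt(I**2 + 576)) = 15376/(-4 + sqrt(-1 + 576)) = 15376/(-4 + sqrt(575)) = 15376/(-4 + 5*sqrt(23))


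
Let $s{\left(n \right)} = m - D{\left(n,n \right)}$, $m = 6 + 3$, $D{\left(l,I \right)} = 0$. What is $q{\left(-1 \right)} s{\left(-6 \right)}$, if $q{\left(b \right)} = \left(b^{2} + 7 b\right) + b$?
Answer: $-63$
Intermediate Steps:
$m = 9$
$s{\left(n \right)} = 9$ ($s{\left(n \right)} = 9 - 0 = 9 + 0 = 9$)
$q{\left(b \right)} = b^{2} + 8 b$
$q{\left(-1 \right)} s{\left(-6 \right)} = - (8 - 1) 9 = \left(-1\right) 7 \cdot 9 = \left(-7\right) 9 = -63$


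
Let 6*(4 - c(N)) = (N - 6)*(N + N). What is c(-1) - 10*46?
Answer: -1375/3 ≈ -458.33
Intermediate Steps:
c(N) = 4 - N*(-6 + N)/3 (c(N) = 4 - (N - 6)*(N + N)/6 = 4 - (-6 + N)*2*N/6 = 4 - N*(-6 + N)/3)
c(-1) - 10*46 = (4 + 2*(-1) - 1/3*(-1)**2) - 10*46 = (4 - 2 - 1/3*1) - 460 = (4 - 2 - 1/3) - 460 = 5/3 - 460 = -1375/3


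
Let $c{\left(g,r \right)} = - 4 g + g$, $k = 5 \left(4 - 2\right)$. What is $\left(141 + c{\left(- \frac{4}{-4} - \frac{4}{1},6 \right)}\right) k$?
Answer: $1500$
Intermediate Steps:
$k = 10$ ($k = 5 \cdot 2 = 10$)
$c{\left(g,r \right)} = - 3 g$
$\left(141 + c{\left(- \frac{4}{-4} - \frac{4}{1},6 \right)}\right) k = \left(141 - 3 \left(- \frac{4}{-4} - \frac{4}{1}\right)\right) 10 = \left(141 - 3 \left(\left(-4\right) \left(- \frac{1}{4}\right) - 4\right)\right) 10 = \left(141 - 3 \left(1 - 4\right)\right) 10 = \left(141 - -9\right) 10 = \left(141 + 9\right) 10 = 150 \cdot 10 = 1500$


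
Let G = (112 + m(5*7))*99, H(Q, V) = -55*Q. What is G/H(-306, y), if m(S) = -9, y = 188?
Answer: 103/170 ≈ 0.60588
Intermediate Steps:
G = 10197 (G = (112 - 9)*99 = 103*99 = 10197)
G/H(-306, y) = 10197/((-55*(-306))) = 10197/16830 = 10197*(1/16830) = 103/170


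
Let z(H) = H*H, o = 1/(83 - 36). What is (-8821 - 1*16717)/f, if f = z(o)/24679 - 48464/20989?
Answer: 29221459536791702/2642059089715 ≈ 11060.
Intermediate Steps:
o = 1/47 ≈ 0.021277
z(H) = H²
f = -2642059089715/1144234455979 (f = (1/47)²/24679 - 48464/20989 = (1/2209)*(1/24679) - 48464*1/20989 = 1/54515911 - 48464/20989 = -2642059089715/1144234455979 ≈ -2.3090)
(-8821 - 1*16717)/f = (-8821 - 1*16717)/(-2642059089715/1144234455979) = (-8821 - 16717)*(-1144234455979/2642059089715) = -25538*(-1144234455979/2642059089715) = 29221459536791702/2642059089715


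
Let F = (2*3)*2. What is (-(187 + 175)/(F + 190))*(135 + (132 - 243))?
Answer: -4344/101 ≈ -43.010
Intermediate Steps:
F = 12 (F = 6*2 = 12)
(-(187 + 175)/(F + 190))*(135 + (132 - 243)) = (-(187 + 175)/(12 + 190))*(135 + (132 - 243)) = (-362/202)*(135 - 111) = -362/202*24 = -1*181/101*24 = -181/101*24 = -4344/101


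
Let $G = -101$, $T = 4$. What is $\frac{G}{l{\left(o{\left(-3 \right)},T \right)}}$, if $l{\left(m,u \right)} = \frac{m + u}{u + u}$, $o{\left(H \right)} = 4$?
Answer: $-101$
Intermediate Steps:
$l{\left(m,u \right)} = \frac{m + u}{2 u}$
$\frac{G}{l{\left(o{\left(-3 \right)},T \right)}} = - \frac{101}{\frac{1}{2} \cdot \frac{1}{4} \left(4 + 4\right)} = - \frac{101}{\frac{1}{2} \cdot \frac{1}{4} \cdot 8} = - \frac{101}{1} = \left(-101\right) 1 = -101$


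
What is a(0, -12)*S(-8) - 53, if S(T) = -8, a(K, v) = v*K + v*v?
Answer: -1205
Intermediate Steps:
a(K, v) = v² + K*v (a(K, v) = K*v + v² = v² + K*v)
a(0, -12)*S(-8) - 53 = -12*(0 - 12)*(-8) - 53 = -12*(-12)*(-8) - 53 = 144*(-8) - 53 = -1152 - 53 = -1205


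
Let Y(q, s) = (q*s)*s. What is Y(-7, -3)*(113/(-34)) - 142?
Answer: 2291/34 ≈ 67.382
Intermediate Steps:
Y(q, s) = q*s²
Y(-7, -3)*(113/(-34)) - 142 = (-7*(-3)²)*(113/(-34)) - 142 = (-7*9)*(113*(-1/34)) - 142 = -63*(-113/34) - 142 = 7119/34 - 142 = 2291/34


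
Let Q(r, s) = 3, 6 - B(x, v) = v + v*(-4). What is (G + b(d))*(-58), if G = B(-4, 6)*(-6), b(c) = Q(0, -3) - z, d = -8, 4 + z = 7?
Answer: 8352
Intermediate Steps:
z = 3 (z = -4 + 7 = 3)
B(x, v) = 6 + 3*v (B(x, v) = 6 - (v + v*(-4)) = 6 - (v - 4*v) = 6 - (-3)*v = 6 + 3*v)
b(c) = 0 (b(c) = 3 - 1*3 = 3 - 3 = 0)
G = -144 (G = (6 + 3*6)*(-6) = (6 + 18)*(-6) = 24*(-6) = -144)
(G + b(d))*(-58) = (-144 + 0)*(-58) = -144*(-58) = 8352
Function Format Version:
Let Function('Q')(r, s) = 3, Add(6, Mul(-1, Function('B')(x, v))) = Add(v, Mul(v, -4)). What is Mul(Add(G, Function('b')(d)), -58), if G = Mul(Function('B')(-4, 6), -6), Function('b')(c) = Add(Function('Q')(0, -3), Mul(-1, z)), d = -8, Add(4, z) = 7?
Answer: 8352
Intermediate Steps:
z = 3 (z = Add(-4, 7) = 3)
Function('B')(x, v) = Add(6, Mul(3, v)) (Function('B')(x, v) = Add(6, Mul(-1, Add(v, Mul(v, -4)))) = Add(6, Mul(-1, Add(v, Mul(-4, v)))) = Add(6, Mul(-1, Mul(-3, v))) = Add(6, Mul(3, v)))
Function('b')(c) = 0 (Function('b')(c) = Add(3, Mul(-1, 3)) = Add(3, -3) = 0)
G = -144 (G = Mul(Add(6, Mul(3, 6)), -6) = Mul(Add(6, 18), -6) = Mul(24, -6) = -144)
Mul(Add(G, Function('b')(d)), -58) = Mul(Add(-144, 0), -58) = Mul(-144, -58) = 8352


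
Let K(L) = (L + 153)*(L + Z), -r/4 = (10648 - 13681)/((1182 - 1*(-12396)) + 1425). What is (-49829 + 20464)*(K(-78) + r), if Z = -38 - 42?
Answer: 580035157730/1667 ≈ 3.4795e+8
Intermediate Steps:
Z = -80
r = 1348/1667 (r = -4*(10648 - 13681)/((1182 - 1*(-12396)) + 1425) = -(-12132)/((1182 + 12396) + 1425) = -(-12132)/(13578 + 1425) = -(-12132)/15003 = -4*(-337/1667) = 1348/1667 ≈ 0.80864)
K(L) = (-80 + L)*(153 + L) (K(L) = (L + 153)*(L - 80) = (153 + L)*(-80 + L) = (-80 + L)*(153 + L))
(-49829 + 20464)*(K(-78) + r) = (-49829 + 20464)*((-12240 + (-78)² + 73*(-78)) + 1348/1667) = -29365*((-12240 + 6084 - 5694) + 1348/1667) = -29365*(-11850 + 1348/1667) = -29365*(-19752602/1667) = 580035157730/1667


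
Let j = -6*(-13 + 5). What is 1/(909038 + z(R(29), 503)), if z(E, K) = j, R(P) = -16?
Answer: 1/909086 ≈ 1.1000e-6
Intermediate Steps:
j = 48 (j = -6*(-8) = 48)
z(E, K) = 48
1/(909038 + z(R(29), 503)) = 1/(909038 + 48) = 1/909086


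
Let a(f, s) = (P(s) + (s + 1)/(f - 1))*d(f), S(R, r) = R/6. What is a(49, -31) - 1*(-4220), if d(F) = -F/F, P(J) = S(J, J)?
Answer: 101419/24 ≈ 4225.8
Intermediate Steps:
S(R, r) = R/6 (S(R, r) = R*(⅙) = R/6)
P(J) = J/6
d(F) = -1 (d(F) = -1*1 = -1)
a(f, s) = -s/6 - (1 + s)/(-1 + f) (a(f, s) = (s/6 + (s + 1)/(f - 1))*(-1) = (s/6 + (1 + s)/(-1 + f))*(-1) = -s/6 - (1 + s)/(-1 + f))
a(49, -31) - 1*(-4220) = (-6 - 5*(-31) - 1*49*(-31))/(6*(-1 + 49)) - 1*(-4220) = (⅙)*(-6 + 155 + 1519)/48 + 4220 = (⅙)*(1/48)*1668 + 4220 = 139/24 + 4220 = 101419/24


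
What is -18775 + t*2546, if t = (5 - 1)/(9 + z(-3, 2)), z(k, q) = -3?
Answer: -51233/3 ≈ -17078.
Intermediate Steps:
t = 2/3 (t = (5 - 1)/(9 - 3) = 4/6 = 4*(1/6) = 2/3 ≈ 0.66667)
-18775 + t*2546 = -18775 + (2/3)*2546 = -18775 + 5092/3 = -51233/3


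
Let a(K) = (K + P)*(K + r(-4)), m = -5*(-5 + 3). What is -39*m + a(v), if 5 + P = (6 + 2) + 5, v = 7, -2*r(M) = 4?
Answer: -315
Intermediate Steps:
r(M) = -2 (r(M) = -1/2*4 = -2)
P = 8 (P = -5 + ((6 + 2) + 5) = -5 + (8 + 5) = -5 + 13 = 8)
m = 10 (m = -5*(-2) = 10)
a(K) = (-2 + K)*(8 + K) (a(K) = (K + 8)*(K - 2) = (8 + K)*(-2 + K) = (-2 + K)*(8 + K))
-39*m + a(v) = -39*10 + (-16 + 7**2 + 6*7) = -390 + (-16 + 49 + 42) = -390 + 75 = -315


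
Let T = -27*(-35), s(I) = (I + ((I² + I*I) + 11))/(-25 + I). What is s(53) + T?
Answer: 16071/14 ≈ 1147.9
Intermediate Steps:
s(I) = (11 + I + 2*I²)/(-25 + I) (s(I) = (I + ((I² + I²) + 11))/(-25 + I) = (I + (2*I² + 11))/(-25 + I) = (I + (11 + 2*I²))/(-25 + I) = (11 + I + 2*I²)/(-25 + I))
T = 945
s(53) + T = (11 + 53 + 2*53²)/(-25 + 53) + 945 = (11 + 53 + 2*2809)/28 + 945 = (11 + 53 + 5618)/28 + 945 = (1/28)*5682 + 945 = 2841/14 + 945 = 16071/14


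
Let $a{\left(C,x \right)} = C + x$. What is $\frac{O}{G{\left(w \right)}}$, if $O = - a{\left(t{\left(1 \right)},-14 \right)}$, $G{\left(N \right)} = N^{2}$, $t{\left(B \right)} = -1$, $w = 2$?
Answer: $\frac{15}{4} \approx 3.75$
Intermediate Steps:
$O = 15$ ($O = - (-1 - 14) = \left(-1\right) \left(-15\right) = 15$)
$\frac{O}{G{\left(w \right)}} = \frac{15}{2^{2}} = \frac{15}{4}$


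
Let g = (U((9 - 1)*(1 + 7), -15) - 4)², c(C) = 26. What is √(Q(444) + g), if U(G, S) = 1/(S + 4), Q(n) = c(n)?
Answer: √5171/11 ≈ 6.5372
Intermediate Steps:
Q(n) = 26
U(G, S) = 1/(4 + S)
g = 2025/121 (g = (1/(4 - 15) - 4)² = (1/(-11) - 4)² = (-1/11 - 4)² = (-45/11)² = 2025/121 ≈ 16.736)
√(Q(444) + g) = √(26 + 2025/121) = √(5171/121) = √5171/11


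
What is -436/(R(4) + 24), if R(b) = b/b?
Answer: -436/25 ≈ -17.440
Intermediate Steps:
R(b) = 1
-436/(R(4) + 24) = -436/(1 + 24) = -436/25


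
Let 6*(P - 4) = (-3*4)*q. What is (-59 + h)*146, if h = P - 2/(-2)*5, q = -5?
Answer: -5840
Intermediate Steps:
P = 14 (P = 4 + (-3*4*(-5))/6 = 4 + (-12*(-5))/6 = 4 + (⅙)*60 = 4 + 10 = 14)
h = 19 (h = 14 - 2/(-2)*5 = 14 - 2*(-½)*5 = 14 + 1*5 = 14 + 5 = 19)
(-59 + h)*146 = (-59 + 19)*146 = -40*146 = -5840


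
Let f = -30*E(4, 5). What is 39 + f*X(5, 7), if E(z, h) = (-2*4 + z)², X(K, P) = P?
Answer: -3321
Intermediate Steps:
E(z, h) = (-8 + z)²
f = -480 (f = -30*(-8 + 4)² = -30*(-4)² = -30*16 = -480)
39 + f*X(5, 7) = 39 - 480*7 = 39 - 3360 = -3321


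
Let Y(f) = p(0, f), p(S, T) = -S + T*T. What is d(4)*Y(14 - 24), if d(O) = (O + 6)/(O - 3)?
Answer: 1000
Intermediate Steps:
d(O) = (6 + O)/(-3 + O)
p(S, T) = T² - S (p(S, T) = -S + T² = T² - S)
Y(f) = f² (Y(f) = f² - 1*0 = f² + 0 = f²)
d(4)*Y(14 - 24) = ((6 + 4)/(-3 + 4))*(14 - 24)² = (10/1)*(-10)² = (1*10)*100 = 10*100 = 1000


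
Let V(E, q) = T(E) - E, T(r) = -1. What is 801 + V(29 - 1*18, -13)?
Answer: 789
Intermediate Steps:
V(E, q) = -1 - E
801 + V(29 - 1*18, -13) = 801 + (-1 - (29 - 1*18)) = 801 + (-1 - (29 - 18)) = 801 + (-1 - 1*11) = 801 + (-1 - 11) = 801 - 12 = 789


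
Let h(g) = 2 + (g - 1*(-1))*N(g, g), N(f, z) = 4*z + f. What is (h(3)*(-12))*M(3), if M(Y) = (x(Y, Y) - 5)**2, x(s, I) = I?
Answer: -2976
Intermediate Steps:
N(f, z) = f + 4*z
M(Y) = (-5 + Y)**2 (M(Y) = (Y - 5)**2 = (-5 + Y)**2)
h(g) = 2 + 5*g*(1 + g) (h(g) = 2 + (g - 1*(-1))*(g + 4*g) = 2 + (g + 1)*(5*g) = 2 + (1 + g)*(5*g) = 2 + 5*g*(1 + g))
(h(3)*(-12))*M(3) = ((2 + 5*3 + 5*3**2)*(-12))*(-5 + 3)**2 = ((2 + 15 + 5*9)*(-12))*(-2)**2 = ((2 + 15 + 45)*(-12))*4 = (62*(-12))*4 = -744*4 = -2976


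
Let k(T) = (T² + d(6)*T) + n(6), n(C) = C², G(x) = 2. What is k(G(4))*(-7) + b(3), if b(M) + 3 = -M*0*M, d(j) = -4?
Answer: -227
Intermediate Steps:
k(T) = 36 + T² - 4*T (k(T) = (T² - 4*T) + 6² = (T² - 4*T) + 36 = 36 + T² - 4*T)
b(M) = -3 (b(M) = -3 - M*0*M = -3 - 0*M = -3 - 1*0 = -3 + 0 = -3)
k(G(4))*(-7) + b(3) = (36 + 2² - 4*2)*(-7) - 3 = (36 + 4 - 8)*(-7) - 3 = 32*(-7) - 3 = -224 - 3 = -227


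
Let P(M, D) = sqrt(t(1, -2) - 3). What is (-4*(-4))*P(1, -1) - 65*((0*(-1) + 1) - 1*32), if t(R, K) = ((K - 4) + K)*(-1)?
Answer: 2015 + 16*sqrt(5) ≈ 2050.8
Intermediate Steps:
t(R, K) = 4 - 2*K (t(R, K) = ((-4 + K) + K)*(-1) = (-4 + 2*K)*(-1) = 4 - 2*K)
P(M, D) = sqrt(5) (P(M, D) = sqrt((4 - 2*(-2)) - 3) = sqrt((4 + 4) - 3) = sqrt(8 - 3) = sqrt(5))
(-4*(-4))*P(1, -1) - 65*((0*(-1) + 1) - 1*32) = (-4*(-4))*sqrt(5) - 65*((0*(-1) + 1) - 1*32) = 16*sqrt(5) - 65*((0 + 1) - 32) = 16*sqrt(5) - 65*(1 - 32) = 16*sqrt(5) - 65*(-31) = 16*sqrt(5) + 2015 = 2015 + 16*sqrt(5)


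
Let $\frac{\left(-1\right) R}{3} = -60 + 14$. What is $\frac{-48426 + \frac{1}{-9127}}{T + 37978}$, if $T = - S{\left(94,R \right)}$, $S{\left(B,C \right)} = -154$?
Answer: $- \frac{441984103}{348030764} \approx -1.27$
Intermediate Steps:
$R = 138$ ($R = - 3 \left(-60 + 14\right) = \left(-3\right) \left(-46\right) = 138$)
$T = 154$ ($T = \left(-1\right) \left(-154\right) = 154$)
$\frac{-48426 + \frac{1}{-9127}}{T + 37978} = \frac{-48426 + \frac{1}{-9127}}{154 + 37978} = \frac{-48426 - \frac{1}{9127}}{38132} = \left(- \frac{441984103}{9127}\right) \frac{1}{38132} = - \frac{441984103}{348030764}$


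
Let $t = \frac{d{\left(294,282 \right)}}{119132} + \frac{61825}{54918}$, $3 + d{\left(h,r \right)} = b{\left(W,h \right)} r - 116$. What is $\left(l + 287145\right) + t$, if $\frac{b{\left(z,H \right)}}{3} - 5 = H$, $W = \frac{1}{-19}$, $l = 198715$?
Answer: $\frac{1589378006649895}{3271245588} \approx 4.8586 \cdot 10^{5}$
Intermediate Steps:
$W = - \frac{1}{19} \approx -0.052632$
$b{\left(z,H \right)} = 15 + 3 H$
$d{\left(h,r \right)} = -119 + r \left(15 + 3 h\right)$ ($d{\left(h,r \right)} = -3 + \left(\left(15 + 3 h\right) r - 116\right) = -3 + \left(r \left(15 + 3 h\right) - 116\right) = -3 + \left(-116 + r \left(15 + 3 h\right)\right) = -119 + r \left(15 + 3 h\right)$)
$t = \frac{10625264215}{3271245588}$ ($t = \frac{-119 + 3 \cdot 282 \left(5 + 294\right)}{119132} + \frac{61825}{54918} = \left(-119 + 3 \cdot 282 \cdot 299\right) \frac{1}{119132} + 61825 \cdot \frac{1}{54918} = \left(-119 + 252954\right) \frac{1}{119132} + \frac{61825}{54918} = 252835 \cdot \frac{1}{119132} + \frac{61825}{54918} = \frac{252835}{119132} + \frac{61825}{54918} = \frac{10625264215}{3271245588} \approx 3.2481$)
$\left(l + 287145\right) + t = \left(198715 + 287145\right) + \frac{10625264215}{3271245588} = 485860 + \frac{10625264215}{3271245588} = \frac{1589378006649895}{3271245588}$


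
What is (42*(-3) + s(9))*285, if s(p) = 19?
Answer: -30495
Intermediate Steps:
(42*(-3) + s(9))*285 = (42*(-3) + 19)*285 = (-126 + 19)*285 = -107*285 = -30495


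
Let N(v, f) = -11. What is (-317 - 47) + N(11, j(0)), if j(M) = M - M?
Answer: -375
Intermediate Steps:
j(M) = 0
(-317 - 47) + N(11, j(0)) = (-317 - 47) - 11 = -364 - 11 = -375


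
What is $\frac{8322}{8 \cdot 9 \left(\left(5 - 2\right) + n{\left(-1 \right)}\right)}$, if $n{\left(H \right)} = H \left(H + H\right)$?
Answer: $\frac{1387}{60} \approx 23.117$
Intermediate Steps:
$n{\left(H \right)} = 2 H^{2}$ ($n{\left(H \right)} = H 2 H = 2 H^{2}$)
$\frac{8322}{8 \cdot 9 \left(\left(5 - 2\right) + n{\left(-1 \right)}\right)} = \frac{8322}{8 \cdot 9 \left(\left(5 - 2\right) + 2 \left(-1\right)^{2}\right)} = \frac{8322}{72 \left(3 + 2 \cdot 1\right)} = \frac{8322}{72 \left(3 + 2\right)} = \frac{8322}{72 \cdot 5} = \frac{8322}{360} = 8322 \cdot \frac{1}{360} = \frac{1387}{60}$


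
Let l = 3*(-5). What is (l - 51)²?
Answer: 4356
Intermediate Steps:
l = -15
(l - 51)² = (-15 - 51)² = (-66)² = 4356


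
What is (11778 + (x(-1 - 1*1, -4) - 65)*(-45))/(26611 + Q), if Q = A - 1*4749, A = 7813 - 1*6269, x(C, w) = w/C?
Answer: 4871/7802 ≈ 0.62433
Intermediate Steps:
A = 1544 (A = 7813 - 6269 = 1544)
Q = -3205 (Q = 1544 - 1*4749 = 1544 - 4749 = -3205)
(11778 + (x(-1 - 1*1, -4) - 65)*(-45))/(26611 + Q) = (11778 + (-4/(-1 - 1*1) - 65)*(-45))/(26611 - 3205) = (11778 + (-4/(-1 - 1) - 65)*(-45))/23406 = (11778 + (-4/(-2) - 65)*(-45))*(1/23406) = (11778 + (-4*(-½) - 65)*(-45))*(1/23406) = (11778 + (2 - 65)*(-45))*(1/23406) = (11778 - 63*(-45))*(1/23406) = (11778 + 2835)*(1/23406) = 14613*(1/23406) = 4871/7802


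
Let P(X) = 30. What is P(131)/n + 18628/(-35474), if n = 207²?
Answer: -132854492/253337571 ≈ -0.52442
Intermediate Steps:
n = 42849
P(131)/n + 18628/(-35474) = 30/42849 + 18628/(-35474) = 30*(1/42849) + 18628*(-1/35474) = 10/14283 - 9314/17737 = -132854492/253337571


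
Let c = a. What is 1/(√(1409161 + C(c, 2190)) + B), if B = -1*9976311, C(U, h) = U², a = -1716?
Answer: -9976311/99526776814904 - √4353817/99526776814904 ≈ -1.0026e-7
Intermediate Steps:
c = -1716
B = -9976311
1/(√(1409161 + C(c, 2190)) + B) = 1/(√(1409161 + (-1716)²) - 9976311) = 1/(√(1409161 + 2944656) - 9976311) = 1/(√4353817 - 9976311) = 1/(-9976311 + √4353817)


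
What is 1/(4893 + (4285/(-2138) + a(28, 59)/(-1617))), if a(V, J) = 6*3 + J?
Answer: 44898/219593791 ≈ 0.00020446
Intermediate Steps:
a(V, J) = 18 + J
1/(4893 + (4285/(-2138) + a(28, 59)/(-1617))) = 1/(4893 + (4285/(-2138) + (18 + 59)/(-1617))) = 1/(4893 + (4285*(-1/2138) + 77*(-1/1617))) = 1/(4893 + (-4285/2138 - 1/21)) = 1/(4893 - 92123/44898) = 1/(219593791/44898) = 44898/219593791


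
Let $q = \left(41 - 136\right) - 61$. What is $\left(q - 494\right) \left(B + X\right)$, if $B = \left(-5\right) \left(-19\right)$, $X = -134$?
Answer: $25350$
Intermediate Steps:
$q = -156$ ($q = -95 - 61 = -156$)
$B = 95$
$\left(q - 494\right) \left(B + X\right) = \left(-156 - 494\right) \left(95 - 134\right) = \left(-650\right) \left(-39\right) = 25350$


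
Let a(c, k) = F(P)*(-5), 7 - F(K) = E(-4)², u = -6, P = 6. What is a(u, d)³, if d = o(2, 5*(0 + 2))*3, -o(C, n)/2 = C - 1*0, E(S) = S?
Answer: 91125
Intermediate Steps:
o(C, n) = -2*C (o(C, n) = -2*(C - 1*0) = -2*(C + 0) = -2*C)
F(K) = -9 (F(K) = 7 - 1*(-4)² = 7 - 1*16 = 7 - 16 = -9)
d = -12 (d = -2*2*3 = -4*3 = -12)
a(c, k) = 45 (a(c, k) = -9*(-5) = 45)
a(u, d)³ = 45³ = 91125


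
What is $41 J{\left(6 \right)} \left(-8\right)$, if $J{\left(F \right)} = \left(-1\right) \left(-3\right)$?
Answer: $-984$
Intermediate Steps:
$J{\left(F \right)} = 3$
$41 J{\left(6 \right)} \left(-8\right) = 41 \cdot 3 \left(-8\right) = 123 \left(-8\right) = -984$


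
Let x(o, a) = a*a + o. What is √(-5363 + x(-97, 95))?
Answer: √3565 ≈ 59.708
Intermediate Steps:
x(o, a) = o + a² (x(o, a) = a² + o = o + a²)
√(-5363 + x(-97, 95)) = √(-5363 + (-97 + 95²)) = √(-5363 + (-97 + 9025)) = √(-5363 + 8928) = √3565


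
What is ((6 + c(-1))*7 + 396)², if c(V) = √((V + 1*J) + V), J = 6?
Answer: 204304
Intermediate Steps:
c(V) = √(6 + 2*V) (c(V) = √((V + 1*6) + V) = √((V + 6) + V) = √((6 + V) + V) = √(6 + 2*V))
((6 + c(-1))*7 + 396)² = ((6 + √(6 + 2*(-1)))*7 + 396)² = ((6 + √(6 - 2))*7 + 396)² = ((6 + √4)*7 + 396)² = ((6 + 2)*7 + 396)² = (8*7 + 396)² = (56 + 396)² = 452² = 204304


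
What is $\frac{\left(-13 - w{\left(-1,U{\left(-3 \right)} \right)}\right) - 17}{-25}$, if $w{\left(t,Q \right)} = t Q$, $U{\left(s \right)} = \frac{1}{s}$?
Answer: $\frac{91}{75} \approx 1.2133$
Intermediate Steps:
$w{\left(t,Q \right)} = Q t$
$\frac{\left(-13 - w{\left(-1,U{\left(-3 \right)} \right)}\right) - 17}{-25} = \frac{\left(-13 - \frac{1}{-3} \left(-1\right)\right) - 17}{-25} = - \frac{\left(-13 - \left(- \frac{1}{3}\right) \left(-1\right)\right) - 17}{25} = - \frac{\left(-13 - \frac{1}{3}\right) - 17}{25} = - \frac{- \frac{40}{3} - 17}{25} = \left(- \frac{1}{25}\right) \left(- \frac{91}{3}\right) = \frac{91}{75}$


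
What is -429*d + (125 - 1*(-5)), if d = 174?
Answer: -74516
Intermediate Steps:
-429*d + (125 - 1*(-5)) = -429*174 + (125 - 1*(-5)) = -74646 + (125 + 5) = -74646 + 130 = -74516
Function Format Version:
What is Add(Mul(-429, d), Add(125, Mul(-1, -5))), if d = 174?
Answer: -74516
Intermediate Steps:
Add(Mul(-429, d), Add(125, Mul(-1, -5))) = Add(Mul(-429, 174), Add(125, Mul(-1, -5))) = Add(-74646, Add(125, 5)) = Add(-74646, 130) = -74516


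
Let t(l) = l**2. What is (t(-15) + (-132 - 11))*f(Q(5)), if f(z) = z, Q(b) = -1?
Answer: -82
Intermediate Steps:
(t(-15) + (-132 - 11))*f(Q(5)) = ((-15)**2 + (-132 - 11))*(-1) = (225 - 143)*(-1) = 82*(-1) = -82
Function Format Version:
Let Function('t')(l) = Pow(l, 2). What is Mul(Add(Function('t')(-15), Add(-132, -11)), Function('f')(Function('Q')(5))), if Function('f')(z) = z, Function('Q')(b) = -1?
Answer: -82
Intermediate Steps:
Mul(Add(Function('t')(-15), Add(-132, -11)), Function('f')(Function('Q')(5))) = Mul(Add(Pow(-15, 2), Add(-132, -11)), -1) = Mul(Add(225, -143), -1) = Mul(82, -1) = -82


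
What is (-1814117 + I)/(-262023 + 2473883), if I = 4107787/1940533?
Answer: -1760174898287/2146093660690 ≈ -0.82018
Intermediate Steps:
I = 4107787/1940533 (I = 4107787*(1/1940533) = 4107787/1940533 ≈ 2.1168)
(-1814117 + I)/(-262023 + 2473883) = (-1814117 + 4107787/1940533)/(-262023 + 2473883) = -3520349796574/1940533/2211860 = -3520349796574/1940533*1/2211860 = -1760174898287/2146093660690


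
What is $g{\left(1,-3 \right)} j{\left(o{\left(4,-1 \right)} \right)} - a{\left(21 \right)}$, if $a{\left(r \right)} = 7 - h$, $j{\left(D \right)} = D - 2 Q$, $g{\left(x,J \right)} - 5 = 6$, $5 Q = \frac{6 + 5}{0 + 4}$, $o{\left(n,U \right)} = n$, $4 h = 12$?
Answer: $\frac{279}{10} \approx 27.9$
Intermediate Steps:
$h = 3$ ($h = \frac{1}{4} \cdot 12 = 3$)
$Q = \frac{11}{20}$ ($Q = \frac{\left(6 + 5\right) \frac{1}{0 + 4}}{5} = \frac{11 \cdot \frac{1}{4}}{5} = \frac{1}{5} \cdot \frac{11}{4} = \frac{11}{20} \approx 0.55$)
$g{\left(x,J \right)} = 11$ ($g{\left(x,J \right)} = 5 + 6 = 11$)
$j{\left(D \right)} = - \frac{11}{10} + D$ ($j{\left(D \right)} = D - \frac{11}{10} = - \frac{11}{10} + D$)
$a{\left(r \right)} = 4$ ($a{\left(r \right)} = 7 - 3 = 4$)
$g{\left(1,-3 \right)} j{\left(o{\left(4,-1 \right)} \right)} - a{\left(21 \right)} = 11 \left(- \frac{11}{10} + 4\right) - 4 = 11 \cdot \frac{29}{10} - 4 = \frac{319}{10} - 4 = \frac{279}{10}$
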